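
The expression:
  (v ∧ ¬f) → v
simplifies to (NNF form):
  True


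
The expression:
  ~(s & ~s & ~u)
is always true.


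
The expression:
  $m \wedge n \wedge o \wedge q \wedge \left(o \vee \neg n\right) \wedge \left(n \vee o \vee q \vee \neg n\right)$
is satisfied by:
  {m: True, o: True, q: True, n: True}


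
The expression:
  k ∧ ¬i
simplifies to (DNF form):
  k ∧ ¬i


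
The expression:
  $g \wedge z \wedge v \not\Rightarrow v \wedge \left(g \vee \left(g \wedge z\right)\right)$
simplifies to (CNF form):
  $\text{False}$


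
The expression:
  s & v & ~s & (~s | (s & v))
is never true.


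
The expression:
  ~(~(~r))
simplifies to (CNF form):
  ~r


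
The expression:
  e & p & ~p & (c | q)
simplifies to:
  False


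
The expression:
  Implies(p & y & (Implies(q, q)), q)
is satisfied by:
  {q: True, p: False, y: False}
  {p: False, y: False, q: False}
  {y: True, q: True, p: False}
  {y: True, p: False, q: False}
  {q: True, p: True, y: False}
  {p: True, q: False, y: False}
  {y: True, p: True, q: True}


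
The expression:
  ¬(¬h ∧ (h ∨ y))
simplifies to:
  h ∨ ¬y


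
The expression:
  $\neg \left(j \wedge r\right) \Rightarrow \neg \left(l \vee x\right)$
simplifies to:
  $\left(j \vee \neg l\right) \wedge \left(j \vee \neg x\right) \wedge \left(r \vee \neg l\right) \wedge \left(r \vee \neg x\right)$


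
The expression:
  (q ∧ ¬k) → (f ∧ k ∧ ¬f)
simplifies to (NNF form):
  k ∨ ¬q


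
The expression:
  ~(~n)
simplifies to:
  n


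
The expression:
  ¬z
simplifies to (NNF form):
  ¬z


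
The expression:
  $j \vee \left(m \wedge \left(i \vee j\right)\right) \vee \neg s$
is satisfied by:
  {j: True, m: True, i: True, s: False}
  {j: True, m: True, i: False, s: False}
  {j: True, i: True, s: False, m: False}
  {j: True, i: False, s: False, m: False}
  {m: True, i: True, s: False, j: False}
  {m: True, i: False, s: False, j: False}
  {i: True, m: False, s: False, j: False}
  {i: False, m: False, s: False, j: False}
  {j: True, m: True, s: True, i: True}
  {j: True, m: True, s: True, i: False}
  {j: True, s: True, i: True, m: False}
  {j: True, s: True, i: False, m: False}
  {m: True, s: True, i: True, j: False}


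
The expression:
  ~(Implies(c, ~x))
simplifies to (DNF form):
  c & x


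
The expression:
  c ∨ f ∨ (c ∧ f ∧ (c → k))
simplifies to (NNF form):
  c ∨ f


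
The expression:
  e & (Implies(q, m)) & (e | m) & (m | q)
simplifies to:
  e & m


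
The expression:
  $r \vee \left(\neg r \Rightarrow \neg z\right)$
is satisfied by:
  {r: True, z: False}
  {z: False, r: False}
  {z: True, r: True}


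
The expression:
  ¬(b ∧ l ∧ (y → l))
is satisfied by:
  {l: False, b: False}
  {b: True, l: False}
  {l: True, b: False}


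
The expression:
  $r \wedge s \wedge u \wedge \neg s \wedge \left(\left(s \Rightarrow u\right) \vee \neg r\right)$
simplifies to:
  $\text{False}$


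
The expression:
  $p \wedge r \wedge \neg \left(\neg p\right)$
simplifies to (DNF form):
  $p \wedge r$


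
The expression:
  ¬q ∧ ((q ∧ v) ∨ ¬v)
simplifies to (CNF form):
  ¬q ∧ ¬v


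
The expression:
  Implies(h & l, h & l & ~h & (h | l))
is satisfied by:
  {l: False, h: False}
  {h: True, l: False}
  {l: True, h: False}


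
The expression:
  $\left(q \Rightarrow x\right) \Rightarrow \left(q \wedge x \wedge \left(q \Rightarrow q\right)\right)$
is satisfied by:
  {q: True}


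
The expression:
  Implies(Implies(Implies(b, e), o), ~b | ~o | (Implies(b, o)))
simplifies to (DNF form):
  True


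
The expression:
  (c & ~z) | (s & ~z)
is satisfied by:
  {c: True, s: True, z: False}
  {c: True, z: False, s: False}
  {s: True, z: False, c: False}


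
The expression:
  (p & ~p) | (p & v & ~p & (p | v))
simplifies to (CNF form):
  False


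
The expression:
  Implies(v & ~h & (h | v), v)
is always true.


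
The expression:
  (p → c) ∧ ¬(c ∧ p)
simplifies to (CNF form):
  ¬p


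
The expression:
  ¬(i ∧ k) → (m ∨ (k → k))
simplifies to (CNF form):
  True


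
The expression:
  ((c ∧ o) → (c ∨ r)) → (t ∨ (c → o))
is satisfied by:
  {t: True, o: True, c: False}
  {t: True, c: False, o: False}
  {o: True, c: False, t: False}
  {o: False, c: False, t: False}
  {t: True, o: True, c: True}
  {t: True, c: True, o: False}
  {o: True, c: True, t: False}


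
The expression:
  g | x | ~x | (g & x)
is always true.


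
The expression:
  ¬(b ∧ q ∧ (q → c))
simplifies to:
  ¬b ∨ ¬c ∨ ¬q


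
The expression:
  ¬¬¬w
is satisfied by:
  {w: False}


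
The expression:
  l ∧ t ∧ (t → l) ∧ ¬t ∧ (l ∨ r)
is never true.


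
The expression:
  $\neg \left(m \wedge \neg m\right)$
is always true.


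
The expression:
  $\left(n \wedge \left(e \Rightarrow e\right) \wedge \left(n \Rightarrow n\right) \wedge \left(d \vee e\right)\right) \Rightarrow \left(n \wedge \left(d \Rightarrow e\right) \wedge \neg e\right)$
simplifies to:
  $\left(\neg d \wedge \neg e\right) \vee \neg n$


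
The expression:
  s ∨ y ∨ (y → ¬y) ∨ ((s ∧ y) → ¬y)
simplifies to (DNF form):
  True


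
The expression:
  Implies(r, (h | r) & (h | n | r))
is always true.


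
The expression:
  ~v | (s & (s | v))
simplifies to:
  s | ~v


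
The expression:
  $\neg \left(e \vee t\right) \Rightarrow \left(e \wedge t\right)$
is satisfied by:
  {t: True, e: True}
  {t: True, e: False}
  {e: True, t: False}


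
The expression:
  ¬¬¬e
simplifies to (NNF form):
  ¬e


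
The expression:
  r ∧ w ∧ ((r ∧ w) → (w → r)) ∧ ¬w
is never true.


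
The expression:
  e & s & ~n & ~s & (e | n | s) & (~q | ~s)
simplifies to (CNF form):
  False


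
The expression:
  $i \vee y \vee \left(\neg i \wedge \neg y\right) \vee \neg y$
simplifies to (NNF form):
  $\text{True}$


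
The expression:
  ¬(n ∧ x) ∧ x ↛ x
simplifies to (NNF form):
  False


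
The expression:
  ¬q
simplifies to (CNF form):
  ¬q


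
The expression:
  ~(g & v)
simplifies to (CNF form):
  ~g | ~v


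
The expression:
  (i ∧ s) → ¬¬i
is always true.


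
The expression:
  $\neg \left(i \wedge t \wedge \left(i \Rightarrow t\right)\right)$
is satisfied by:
  {t: False, i: False}
  {i: True, t: False}
  {t: True, i: False}


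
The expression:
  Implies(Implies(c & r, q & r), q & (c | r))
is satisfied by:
  {r: True, q: True, c: True}
  {r: True, q: True, c: False}
  {r: True, c: True, q: False}
  {q: True, c: True, r: False}


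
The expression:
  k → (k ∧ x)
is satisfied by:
  {x: True, k: False}
  {k: False, x: False}
  {k: True, x: True}


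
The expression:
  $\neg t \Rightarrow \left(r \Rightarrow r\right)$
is always true.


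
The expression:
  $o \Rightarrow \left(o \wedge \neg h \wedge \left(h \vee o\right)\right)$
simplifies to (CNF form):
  $\neg h \vee \neg o$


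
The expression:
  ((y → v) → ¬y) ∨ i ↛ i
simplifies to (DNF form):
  ¬v ∨ ¬y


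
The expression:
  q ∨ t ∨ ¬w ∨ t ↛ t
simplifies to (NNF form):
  q ∨ t ∨ ¬w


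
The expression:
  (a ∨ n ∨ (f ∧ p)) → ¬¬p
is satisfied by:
  {p: True, n: False, a: False}
  {a: True, p: True, n: False}
  {p: True, n: True, a: False}
  {a: True, p: True, n: True}
  {a: False, n: False, p: False}


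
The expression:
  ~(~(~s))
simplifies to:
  ~s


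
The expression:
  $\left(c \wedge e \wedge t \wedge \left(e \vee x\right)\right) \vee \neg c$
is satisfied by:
  {e: True, t: True, c: False}
  {e: True, t: False, c: False}
  {t: True, e: False, c: False}
  {e: False, t: False, c: False}
  {e: True, c: True, t: True}


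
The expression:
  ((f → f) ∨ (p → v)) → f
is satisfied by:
  {f: True}


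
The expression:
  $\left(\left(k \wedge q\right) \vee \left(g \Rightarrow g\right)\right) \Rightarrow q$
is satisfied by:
  {q: True}


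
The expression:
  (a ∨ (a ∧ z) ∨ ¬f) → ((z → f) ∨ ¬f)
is always true.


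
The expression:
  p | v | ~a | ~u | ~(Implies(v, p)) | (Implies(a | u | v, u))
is always true.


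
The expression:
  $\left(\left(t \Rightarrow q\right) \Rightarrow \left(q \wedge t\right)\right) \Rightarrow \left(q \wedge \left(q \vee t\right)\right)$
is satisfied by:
  {q: True, t: False}
  {t: False, q: False}
  {t: True, q: True}


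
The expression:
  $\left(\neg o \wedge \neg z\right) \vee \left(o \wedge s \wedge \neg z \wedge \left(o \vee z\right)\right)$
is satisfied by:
  {s: True, z: False, o: False}
  {s: False, z: False, o: False}
  {o: True, s: True, z: False}


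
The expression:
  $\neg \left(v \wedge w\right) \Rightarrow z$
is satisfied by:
  {z: True, w: True, v: True}
  {z: True, w: True, v: False}
  {z: True, v: True, w: False}
  {z: True, v: False, w: False}
  {w: True, v: True, z: False}


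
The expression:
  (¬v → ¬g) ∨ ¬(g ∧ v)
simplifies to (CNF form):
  True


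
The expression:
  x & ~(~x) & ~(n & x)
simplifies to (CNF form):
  x & ~n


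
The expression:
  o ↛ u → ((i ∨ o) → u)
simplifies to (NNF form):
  u ∨ ¬o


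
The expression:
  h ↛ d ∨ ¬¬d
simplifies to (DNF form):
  d ∨ h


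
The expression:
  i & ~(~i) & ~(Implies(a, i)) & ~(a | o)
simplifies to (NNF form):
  False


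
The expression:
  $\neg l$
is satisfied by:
  {l: False}


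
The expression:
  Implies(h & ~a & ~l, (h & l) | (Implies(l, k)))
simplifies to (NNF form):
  True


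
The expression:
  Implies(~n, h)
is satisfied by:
  {n: True, h: True}
  {n: True, h: False}
  {h: True, n: False}


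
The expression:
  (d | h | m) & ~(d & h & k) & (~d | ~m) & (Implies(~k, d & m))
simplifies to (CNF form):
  k & (d | h | m) & (~d | ~h) & (~d | ~m)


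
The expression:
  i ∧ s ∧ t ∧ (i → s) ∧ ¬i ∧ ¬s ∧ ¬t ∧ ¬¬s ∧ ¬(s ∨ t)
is never true.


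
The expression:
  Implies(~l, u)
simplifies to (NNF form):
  l | u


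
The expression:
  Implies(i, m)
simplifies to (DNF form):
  m | ~i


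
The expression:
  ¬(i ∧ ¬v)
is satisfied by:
  {v: True, i: False}
  {i: False, v: False}
  {i: True, v: True}


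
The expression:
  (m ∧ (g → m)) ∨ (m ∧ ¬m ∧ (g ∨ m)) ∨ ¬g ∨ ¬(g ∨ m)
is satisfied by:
  {m: True, g: False}
  {g: False, m: False}
  {g: True, m: True}


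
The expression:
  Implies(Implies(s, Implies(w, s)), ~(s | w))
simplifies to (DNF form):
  ~s & ~w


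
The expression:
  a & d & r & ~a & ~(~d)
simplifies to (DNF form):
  False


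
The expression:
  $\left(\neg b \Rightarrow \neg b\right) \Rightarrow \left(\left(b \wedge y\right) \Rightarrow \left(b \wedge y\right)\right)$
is always true.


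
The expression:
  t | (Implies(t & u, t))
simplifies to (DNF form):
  True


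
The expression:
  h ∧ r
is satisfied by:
  {r: True, h: True}


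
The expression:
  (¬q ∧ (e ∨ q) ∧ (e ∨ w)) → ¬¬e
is always true.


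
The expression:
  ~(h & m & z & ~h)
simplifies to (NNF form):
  True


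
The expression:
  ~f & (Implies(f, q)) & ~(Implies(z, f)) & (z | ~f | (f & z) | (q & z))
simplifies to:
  z & ~f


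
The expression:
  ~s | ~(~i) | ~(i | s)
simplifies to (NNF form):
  i | ~s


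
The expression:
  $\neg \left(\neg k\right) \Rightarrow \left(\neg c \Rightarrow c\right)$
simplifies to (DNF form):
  $c \vee \neg k$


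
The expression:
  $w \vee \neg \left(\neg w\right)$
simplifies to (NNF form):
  $w$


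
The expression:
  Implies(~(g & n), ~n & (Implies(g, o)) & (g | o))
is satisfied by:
  {g: True, o: True, n: False}
  {o: True, n: False, g: False}
  {n: True, g: True, o: True}
  {n: True, g: True, o: False}


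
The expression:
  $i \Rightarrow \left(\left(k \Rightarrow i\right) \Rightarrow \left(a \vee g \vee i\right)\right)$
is always true.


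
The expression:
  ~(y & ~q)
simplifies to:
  q | ~y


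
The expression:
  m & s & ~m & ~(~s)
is never true.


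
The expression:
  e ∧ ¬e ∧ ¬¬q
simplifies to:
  False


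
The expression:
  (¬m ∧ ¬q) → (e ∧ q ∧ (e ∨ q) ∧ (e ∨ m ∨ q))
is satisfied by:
  {q: True, m: True}
  {q: True, m: False}
  {m: True, q: False}


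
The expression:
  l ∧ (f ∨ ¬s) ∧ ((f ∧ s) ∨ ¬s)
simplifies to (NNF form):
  l ∧ (f ∨ ¬s)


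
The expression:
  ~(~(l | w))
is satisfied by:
  {l: True, w: True}
  {l: True, w: False}
  {w: True, l: False}


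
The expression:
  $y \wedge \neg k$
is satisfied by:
  {y: True, k: False}


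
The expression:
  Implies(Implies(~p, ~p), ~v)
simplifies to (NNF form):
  ~v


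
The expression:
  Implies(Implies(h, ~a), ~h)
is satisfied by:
  {a: True, h: False}
  {h: False, a: False}
  {h: True, a: True}


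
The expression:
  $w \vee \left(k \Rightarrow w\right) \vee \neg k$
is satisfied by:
  {w: True, k: False}
  {k: False, w: False}
  {k: True, w: True}


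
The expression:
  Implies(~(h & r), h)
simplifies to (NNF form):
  h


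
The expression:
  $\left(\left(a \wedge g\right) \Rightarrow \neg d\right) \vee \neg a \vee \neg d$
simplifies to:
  $\neg a \vee \neg d \vee \neg g$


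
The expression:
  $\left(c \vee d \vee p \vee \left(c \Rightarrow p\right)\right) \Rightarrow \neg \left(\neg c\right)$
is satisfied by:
  {c: True}


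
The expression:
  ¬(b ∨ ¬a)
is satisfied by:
  {a: True, b: False}


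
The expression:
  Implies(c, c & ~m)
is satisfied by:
  {m: False, c: False}
  {c: True, m: False}
  {m: True, c: False}


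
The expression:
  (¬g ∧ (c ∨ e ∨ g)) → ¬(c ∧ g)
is always true.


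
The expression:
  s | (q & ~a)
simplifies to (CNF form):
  (q | s) & (s | ~a)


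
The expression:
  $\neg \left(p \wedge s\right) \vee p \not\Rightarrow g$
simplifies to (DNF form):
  $\neg g \vee \neg p \vee \neg s$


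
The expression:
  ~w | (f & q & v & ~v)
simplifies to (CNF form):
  ~w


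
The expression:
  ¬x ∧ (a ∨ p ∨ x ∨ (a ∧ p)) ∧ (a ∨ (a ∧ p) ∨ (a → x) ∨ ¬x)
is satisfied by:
  {a: True, p: True, x: False}
  {a: True, x: False, p: False}
  {p: True, x: False, a: False}


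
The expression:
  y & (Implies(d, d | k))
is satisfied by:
  {y: True}


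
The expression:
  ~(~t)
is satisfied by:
  {t: True}


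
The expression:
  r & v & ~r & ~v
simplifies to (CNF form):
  False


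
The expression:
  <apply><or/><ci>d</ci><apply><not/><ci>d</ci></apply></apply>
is always true.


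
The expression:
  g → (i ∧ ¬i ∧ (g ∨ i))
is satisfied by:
  {g: False}


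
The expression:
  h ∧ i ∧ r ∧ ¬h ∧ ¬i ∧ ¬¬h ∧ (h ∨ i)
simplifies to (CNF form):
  False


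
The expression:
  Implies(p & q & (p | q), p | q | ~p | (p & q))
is always true.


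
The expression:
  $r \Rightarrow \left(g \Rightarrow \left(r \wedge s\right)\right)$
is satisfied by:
  {s: True, g: False, r: False}
  {g: False, r: False, s: False}
  {r: True, s: True, g: False}
  {r: True, g: False, s: False}
  {s: True, g: True, r: False}
  {g: True, s: False, r: False}
  {r: True, g: True, s: True}


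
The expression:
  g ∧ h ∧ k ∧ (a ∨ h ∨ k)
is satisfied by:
  {h: True, g: True, k: True}


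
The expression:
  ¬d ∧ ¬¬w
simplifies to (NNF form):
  w ∧ ¬d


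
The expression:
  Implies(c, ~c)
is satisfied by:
  {c: False}


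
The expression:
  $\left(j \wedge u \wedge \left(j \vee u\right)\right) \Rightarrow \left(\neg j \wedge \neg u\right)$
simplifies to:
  $\neg j \vee \neg u$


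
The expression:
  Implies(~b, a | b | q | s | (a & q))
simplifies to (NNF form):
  a | b | q | s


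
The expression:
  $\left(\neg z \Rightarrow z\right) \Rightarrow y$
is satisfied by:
  {y: True, z: False}
  {z: False, y: False}
  {z: True, y: True}


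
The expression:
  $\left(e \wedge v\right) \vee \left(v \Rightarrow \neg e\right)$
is always true.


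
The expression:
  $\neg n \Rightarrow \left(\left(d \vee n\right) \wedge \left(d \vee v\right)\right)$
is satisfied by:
  {n: True, d: True}
  {n: True, d: False}
  {d: True, n: False}


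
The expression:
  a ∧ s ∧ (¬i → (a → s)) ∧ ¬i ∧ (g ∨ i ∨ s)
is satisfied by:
  {a: True, s: True, i: False}


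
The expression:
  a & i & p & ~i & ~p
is never true.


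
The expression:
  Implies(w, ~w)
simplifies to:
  ~w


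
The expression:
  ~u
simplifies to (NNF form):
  ~u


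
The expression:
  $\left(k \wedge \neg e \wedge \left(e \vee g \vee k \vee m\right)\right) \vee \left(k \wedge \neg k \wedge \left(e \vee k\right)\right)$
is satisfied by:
  {k: True, e: False}


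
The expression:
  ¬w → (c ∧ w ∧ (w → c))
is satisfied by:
  {w: True}


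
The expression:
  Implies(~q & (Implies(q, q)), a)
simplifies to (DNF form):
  a | q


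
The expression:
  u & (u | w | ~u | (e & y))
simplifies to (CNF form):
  u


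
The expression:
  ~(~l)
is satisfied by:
  {l: True}


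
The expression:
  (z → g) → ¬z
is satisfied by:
  {g: False, z: False}
  {z: True, g: False}
  {g: True, z: False}


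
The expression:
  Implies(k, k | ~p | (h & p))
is always true.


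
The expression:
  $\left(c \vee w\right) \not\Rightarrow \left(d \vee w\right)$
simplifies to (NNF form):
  $c \wedge \neg d \wedge \neg w$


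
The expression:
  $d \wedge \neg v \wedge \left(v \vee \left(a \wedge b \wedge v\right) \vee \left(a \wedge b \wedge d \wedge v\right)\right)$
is never true.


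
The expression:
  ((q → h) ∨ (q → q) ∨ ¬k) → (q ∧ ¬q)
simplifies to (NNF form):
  False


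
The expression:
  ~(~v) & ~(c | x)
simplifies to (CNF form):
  v & ~c & ~x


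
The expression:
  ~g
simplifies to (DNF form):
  ~g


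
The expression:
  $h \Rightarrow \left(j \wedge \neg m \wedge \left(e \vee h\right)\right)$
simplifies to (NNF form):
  $\left(j \wedge \neg m\right) \vee \neg h$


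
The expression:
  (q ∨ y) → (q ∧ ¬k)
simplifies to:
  (q ∧ ¬k) ∨ (¬q ∧ ¬y)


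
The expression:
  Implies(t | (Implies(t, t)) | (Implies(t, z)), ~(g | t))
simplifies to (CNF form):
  ~g & ~t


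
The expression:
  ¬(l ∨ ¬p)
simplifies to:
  p ∧ ¬l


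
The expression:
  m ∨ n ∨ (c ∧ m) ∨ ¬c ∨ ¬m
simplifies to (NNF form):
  True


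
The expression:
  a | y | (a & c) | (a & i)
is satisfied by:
  {a: True, y: True}
  {a: True, y: False}
  {y: True, a: False}


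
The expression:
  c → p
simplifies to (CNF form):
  p ∨ ¬c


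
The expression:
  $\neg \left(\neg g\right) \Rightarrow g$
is always true.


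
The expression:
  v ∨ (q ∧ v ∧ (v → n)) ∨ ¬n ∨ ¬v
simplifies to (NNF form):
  True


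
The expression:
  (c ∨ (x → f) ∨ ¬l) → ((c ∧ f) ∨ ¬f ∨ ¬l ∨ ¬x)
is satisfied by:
  {c: True, l: False, x: False, f: False}
  {f: False, l: False, c: False, x: False}
  {f: True, c: True, l: False, x: False}
  {f: True, l: False, c: False, x: False}
  {x: True, c: True, f: False, l: False}
  {x: True, f: False, l: False, c: False}
  {x: True, f: True, c: True, l: False}
  {x: True, f: True, l: False, c: False}
  {c: True, l: True, x: False, f: False}
  {l: True, x: False, c: False, f: False}
  {f: True, l: True, c: True, x: False}
  {f: True, l: True, x: False, c: False}
  {c: True, l: True, x: True, f: False}
  {l: True, x: True, f: False, c: False}
  {f: True, l: True, x: True, c: True}


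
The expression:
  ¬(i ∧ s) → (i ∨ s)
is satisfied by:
  {i: True, s: True}
  {i: True, s: False}
  {s: True, i: False}


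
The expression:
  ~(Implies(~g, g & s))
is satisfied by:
  {g: False}


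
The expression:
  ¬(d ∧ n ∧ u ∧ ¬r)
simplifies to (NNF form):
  r ∨ ¬d ∨ ¬n ∨ ¬u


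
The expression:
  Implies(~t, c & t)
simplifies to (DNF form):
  t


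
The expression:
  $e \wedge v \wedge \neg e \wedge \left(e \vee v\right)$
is never true.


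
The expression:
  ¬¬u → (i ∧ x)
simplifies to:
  (i ∧ x) ∨ ¬u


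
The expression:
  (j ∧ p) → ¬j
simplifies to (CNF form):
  ¬j ∨ ¬p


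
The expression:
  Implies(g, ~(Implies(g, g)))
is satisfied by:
  {g: False}


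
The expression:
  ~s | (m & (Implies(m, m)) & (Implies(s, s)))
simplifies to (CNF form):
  m | ~s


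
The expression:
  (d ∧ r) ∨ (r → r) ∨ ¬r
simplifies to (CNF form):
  True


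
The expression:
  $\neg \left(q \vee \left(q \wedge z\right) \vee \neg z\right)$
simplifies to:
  $z \wedge \neg q$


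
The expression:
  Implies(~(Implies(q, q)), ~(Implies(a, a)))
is always true.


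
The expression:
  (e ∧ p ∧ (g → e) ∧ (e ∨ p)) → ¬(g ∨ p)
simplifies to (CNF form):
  ¬e ∨ ¬p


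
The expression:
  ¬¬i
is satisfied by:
  {i: True}


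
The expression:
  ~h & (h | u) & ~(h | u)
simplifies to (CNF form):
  False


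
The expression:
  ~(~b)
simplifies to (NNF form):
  b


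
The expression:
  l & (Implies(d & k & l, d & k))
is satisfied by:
  {l: True}


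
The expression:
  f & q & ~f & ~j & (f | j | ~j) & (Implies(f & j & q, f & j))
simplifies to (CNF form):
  False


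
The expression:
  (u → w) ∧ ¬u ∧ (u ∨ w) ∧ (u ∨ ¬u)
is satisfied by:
  {w: True, u: False}


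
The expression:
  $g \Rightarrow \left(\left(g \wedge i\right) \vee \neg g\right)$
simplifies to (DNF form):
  $i \vee \neg g$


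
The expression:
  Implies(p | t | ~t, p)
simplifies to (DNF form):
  p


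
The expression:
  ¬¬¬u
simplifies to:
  ¬u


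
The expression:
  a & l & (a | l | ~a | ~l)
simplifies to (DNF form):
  a & l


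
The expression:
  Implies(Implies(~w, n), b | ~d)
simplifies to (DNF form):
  b | ~d | (~n & ~w)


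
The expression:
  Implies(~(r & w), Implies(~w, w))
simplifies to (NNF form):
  w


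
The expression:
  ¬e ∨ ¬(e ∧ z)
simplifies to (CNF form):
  ¬e ∨ ¬z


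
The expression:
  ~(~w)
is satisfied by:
  {w: True}


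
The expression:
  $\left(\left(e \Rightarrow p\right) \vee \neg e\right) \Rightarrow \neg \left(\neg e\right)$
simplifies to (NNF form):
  $e$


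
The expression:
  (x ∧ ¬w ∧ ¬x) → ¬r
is always true.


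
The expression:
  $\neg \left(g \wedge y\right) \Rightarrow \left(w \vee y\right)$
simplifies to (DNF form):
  $w \vee y$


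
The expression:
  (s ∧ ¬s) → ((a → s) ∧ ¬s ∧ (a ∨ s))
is always true.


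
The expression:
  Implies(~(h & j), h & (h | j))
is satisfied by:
  {h: True}


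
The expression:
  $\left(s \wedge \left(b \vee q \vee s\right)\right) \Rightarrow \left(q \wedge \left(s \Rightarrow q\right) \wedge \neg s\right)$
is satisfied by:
  {s: False}


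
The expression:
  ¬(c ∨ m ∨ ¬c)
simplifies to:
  False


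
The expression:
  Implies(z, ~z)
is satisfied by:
  {z: False}


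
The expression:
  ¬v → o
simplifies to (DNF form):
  o ∨ v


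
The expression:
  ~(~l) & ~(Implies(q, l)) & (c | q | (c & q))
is never true.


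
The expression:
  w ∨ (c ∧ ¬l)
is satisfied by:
  {c: True, w: True, l: False}
  {w: True, l: False, c: False}
  {c: True, w: True, l: True}
  {w: True, l: True, c: False}
  {c: True, l: False, w: False}


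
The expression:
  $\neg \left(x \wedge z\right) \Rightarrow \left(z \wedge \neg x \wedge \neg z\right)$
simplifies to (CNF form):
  $x \wedge z$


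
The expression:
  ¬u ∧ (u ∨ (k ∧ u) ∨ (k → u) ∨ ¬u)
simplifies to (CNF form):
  ¬u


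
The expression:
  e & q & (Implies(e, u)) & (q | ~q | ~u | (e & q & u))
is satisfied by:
  {e: True, u: True, q: True}


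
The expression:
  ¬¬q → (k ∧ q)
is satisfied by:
  {k: True, q: False}
  {q: False, k: False}
  {q: True, k: True}


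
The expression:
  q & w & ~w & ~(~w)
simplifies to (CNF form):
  False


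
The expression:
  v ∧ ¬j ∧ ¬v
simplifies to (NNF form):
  False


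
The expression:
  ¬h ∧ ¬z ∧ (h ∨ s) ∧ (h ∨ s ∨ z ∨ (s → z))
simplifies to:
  s ∧ ¬h ∧ ¬z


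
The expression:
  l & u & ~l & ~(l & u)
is never true.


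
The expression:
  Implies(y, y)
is always true.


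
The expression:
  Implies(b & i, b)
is always true.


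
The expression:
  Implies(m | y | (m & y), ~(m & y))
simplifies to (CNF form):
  ~m | ~y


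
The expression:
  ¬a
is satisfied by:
  {a: False}


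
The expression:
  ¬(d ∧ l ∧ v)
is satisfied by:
  {l: False, v: False, d: False}
  {d: True, l: False, v: False}
  {v: True, l: False, d: False}
  {d: True, v: True, l: False}
  {l: True, d: False, v: False}
  {d: True, l: True, v: False}
  {v: True, l: True, d: False}


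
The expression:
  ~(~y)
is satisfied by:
  {y: True}


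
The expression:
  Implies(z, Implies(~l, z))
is always true.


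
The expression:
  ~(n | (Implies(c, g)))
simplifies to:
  c & ~g & ~n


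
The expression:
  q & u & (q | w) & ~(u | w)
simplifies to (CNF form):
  False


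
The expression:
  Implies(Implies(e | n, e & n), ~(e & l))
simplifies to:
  ~e | ~l | ~n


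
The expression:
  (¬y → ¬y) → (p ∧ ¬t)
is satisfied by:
  {p: True, t: False}


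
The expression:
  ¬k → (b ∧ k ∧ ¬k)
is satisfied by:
  {k: True}


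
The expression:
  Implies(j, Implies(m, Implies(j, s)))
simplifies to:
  s | ~j | ~m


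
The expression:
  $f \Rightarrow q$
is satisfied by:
  {q: True, f: False}
  {f: False, q: False}
  {f: True, q: True}


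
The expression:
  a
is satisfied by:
  {a: True}


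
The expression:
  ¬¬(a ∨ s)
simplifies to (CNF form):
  a ∨ s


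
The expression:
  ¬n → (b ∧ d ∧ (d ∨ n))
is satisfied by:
  {n: True, b: True, d: True}
  {n: True, b: True, d: False}
  {n: True, d: True, b: False}
  {n: True, d: False, b: False}
  {b: True, d: True, n: False}


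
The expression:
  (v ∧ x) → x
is always true.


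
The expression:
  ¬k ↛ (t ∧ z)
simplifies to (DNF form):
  (¬k ∧ ¬t) ∨ (¬k ∧ ¬z)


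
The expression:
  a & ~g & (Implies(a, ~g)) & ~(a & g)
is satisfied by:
  {a: True, g: False}


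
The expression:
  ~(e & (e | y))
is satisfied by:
  {e: False}


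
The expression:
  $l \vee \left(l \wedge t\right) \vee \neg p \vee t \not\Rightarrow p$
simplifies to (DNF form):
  $l \vee \neg p$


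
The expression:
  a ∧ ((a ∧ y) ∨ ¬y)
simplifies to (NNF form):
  a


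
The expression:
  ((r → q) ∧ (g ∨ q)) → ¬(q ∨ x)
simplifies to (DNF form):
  (r ∧ ¬q) ∨ (¬g ∧ ¬q) ∨ (¬q ∧ ¬x)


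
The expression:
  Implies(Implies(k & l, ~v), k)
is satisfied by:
  {k: True}


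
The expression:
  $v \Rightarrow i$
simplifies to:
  $i \vee \neg v$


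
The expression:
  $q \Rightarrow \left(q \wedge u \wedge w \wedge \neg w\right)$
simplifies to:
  $\neg q$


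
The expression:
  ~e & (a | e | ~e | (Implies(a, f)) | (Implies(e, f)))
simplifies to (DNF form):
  ~e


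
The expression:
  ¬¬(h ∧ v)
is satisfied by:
  {h: True, v: True}


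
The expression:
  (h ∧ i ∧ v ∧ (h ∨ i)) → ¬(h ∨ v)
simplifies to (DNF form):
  ¬h ∨ ¬i ∨ ¬v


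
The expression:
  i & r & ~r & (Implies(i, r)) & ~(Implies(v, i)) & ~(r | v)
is never true.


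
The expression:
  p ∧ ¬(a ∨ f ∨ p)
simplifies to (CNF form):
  False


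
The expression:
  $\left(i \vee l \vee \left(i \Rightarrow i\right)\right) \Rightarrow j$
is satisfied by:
  {j: True}


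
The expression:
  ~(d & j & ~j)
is always true.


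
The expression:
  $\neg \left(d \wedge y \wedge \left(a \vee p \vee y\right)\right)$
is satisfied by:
  {d: False, y: False}
  {y: True, d: False}
  {d: True, y: False}


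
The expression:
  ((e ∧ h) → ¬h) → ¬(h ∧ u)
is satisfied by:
  {e: True, h: False, u: False}
  {h: False, u: False, e: False}
  {e: True, u: True, h: False}
  {u: True, h: False, e: False}
  {e: True, h: True, u: False}
  {h: True, e: False, u: False}
  {e: True, u: True, h: True}


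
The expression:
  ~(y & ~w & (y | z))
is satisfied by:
  {w: True, y: False}
  {y: False, w: False}
  {y: True, w: True}


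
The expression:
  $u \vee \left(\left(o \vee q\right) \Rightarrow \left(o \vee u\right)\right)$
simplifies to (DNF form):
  $o \vee u \vee \neg q$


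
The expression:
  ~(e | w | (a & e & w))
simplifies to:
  ~e & ~w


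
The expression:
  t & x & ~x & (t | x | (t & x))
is never true.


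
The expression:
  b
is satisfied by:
  {b: True}


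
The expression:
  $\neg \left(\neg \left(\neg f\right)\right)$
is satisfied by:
  {f: False}


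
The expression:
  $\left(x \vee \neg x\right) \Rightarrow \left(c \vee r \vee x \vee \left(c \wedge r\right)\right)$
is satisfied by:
  {r: True, x: True, c: True}
  {r: True, x: True, c: False}
  {r: True, c: True, x: False}
  {r: True, c: False, x: False}
  {x: True, c: True, r: False}
  {x: True, c: False, r: False}
  {c: True, x: False, r: False}


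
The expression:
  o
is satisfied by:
  {o: True}


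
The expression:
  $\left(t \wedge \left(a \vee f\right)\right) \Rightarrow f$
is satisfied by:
  {f: True, t: False, a: False}
  {f: False, t: False, a: False}
  {a: True, f: True, t: False}
  {a: True, f: False, t: False}
  {t: True, f: True, a: False}
  {t: True, f: False, a: False}
  {t: True, a: True, f: True}


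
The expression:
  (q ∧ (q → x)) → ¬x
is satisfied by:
  {q: False, x: False}
  {x: True, q: False}
  {q: True, x: False}


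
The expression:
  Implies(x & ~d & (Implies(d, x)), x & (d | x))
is always true.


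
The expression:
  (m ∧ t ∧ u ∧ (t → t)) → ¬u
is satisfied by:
  {u: False, m: False, t: False}
  {t: True, u: False, m: False}
  {m: True, u: False, t: False}
  {t: True, m: True, u: False}
  {u: True, t: False, m: False}
  {t: True, u: True, m: False}
  {m: True, u: True, t: False}


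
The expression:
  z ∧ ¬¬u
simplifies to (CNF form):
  u ∧ z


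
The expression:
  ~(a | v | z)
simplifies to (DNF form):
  ~a & ~v & ~z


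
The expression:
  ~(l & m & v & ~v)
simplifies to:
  True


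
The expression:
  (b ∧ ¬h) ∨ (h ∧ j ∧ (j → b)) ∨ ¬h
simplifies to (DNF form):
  (b ∧ j) ∨ ¬h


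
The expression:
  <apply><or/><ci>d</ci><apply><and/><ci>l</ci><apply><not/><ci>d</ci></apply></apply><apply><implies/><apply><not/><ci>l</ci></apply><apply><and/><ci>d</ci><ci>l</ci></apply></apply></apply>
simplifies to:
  <apply><or/><ci>d</ci><ci>l</ci></apply>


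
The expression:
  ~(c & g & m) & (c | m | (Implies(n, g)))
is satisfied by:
  {n: False, m: False, c: False, g: False}
  {g: True, n: False, m: False, c: False}
  {m: True, g: False, n: False, c: False}
  {g: True, m: True, n: False, c: False}
  {g: True, n: True, m: False, c: False}
  {m: True, n: True, g: False, c: False}
  {g: True, m: True, n: True, c: False}
  {c: True, g: False, n: False, m: False}
  {c: True, g: True, n: False, m: False}
  {c: True, m: True, g: False, n: False}
  {c: True, n: True, g: False, m: False}
  {c: True, g: True, n: True, m: False}
  {c: True, m: True, n: True, g: False}


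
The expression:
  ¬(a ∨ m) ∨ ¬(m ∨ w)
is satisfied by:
  {w: False, m: False, a: False}
  {a: True, w: False, m: False}
  {w: True, a: False, m: False}


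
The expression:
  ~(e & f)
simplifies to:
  ~e | ~f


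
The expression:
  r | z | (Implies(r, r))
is always true.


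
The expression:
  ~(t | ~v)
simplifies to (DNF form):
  v & ~t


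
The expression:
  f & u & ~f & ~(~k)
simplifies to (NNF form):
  False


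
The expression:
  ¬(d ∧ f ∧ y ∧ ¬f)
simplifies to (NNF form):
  True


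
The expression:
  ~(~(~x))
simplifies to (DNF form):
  ~x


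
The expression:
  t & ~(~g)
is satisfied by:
  {t: True, g: True}


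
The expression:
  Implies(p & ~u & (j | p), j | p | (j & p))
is always true.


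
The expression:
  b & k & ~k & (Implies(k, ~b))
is never true.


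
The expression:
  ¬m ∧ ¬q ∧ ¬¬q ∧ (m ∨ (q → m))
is never true.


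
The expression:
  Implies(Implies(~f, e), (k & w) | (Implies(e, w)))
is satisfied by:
  {w: True, e: False}
  {e: False, w: False}
  {e: True, w: True}


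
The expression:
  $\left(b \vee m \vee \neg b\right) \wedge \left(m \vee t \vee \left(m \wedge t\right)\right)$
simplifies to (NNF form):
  $m \vee t$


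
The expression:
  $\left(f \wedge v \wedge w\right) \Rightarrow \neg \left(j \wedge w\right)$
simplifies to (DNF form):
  $\neg f \vee \neg j \vee \neg v \vee \neg w$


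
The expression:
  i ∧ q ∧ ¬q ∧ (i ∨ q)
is never true.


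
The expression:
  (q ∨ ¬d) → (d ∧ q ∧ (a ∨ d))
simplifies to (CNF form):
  d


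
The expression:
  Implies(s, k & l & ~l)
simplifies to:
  ~s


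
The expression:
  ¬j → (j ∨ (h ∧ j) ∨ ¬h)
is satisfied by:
  {j: True, h: False}
  {h: False, j: False}
  {h: True, j: True}


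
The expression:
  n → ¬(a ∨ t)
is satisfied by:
  {a: False, n: False, t: False}
  {t: True, a: False, n: False}
  {a: True, t: False, n: False}
  {t: True, a: True, n: False}
  {n: True, t: False, a: False}


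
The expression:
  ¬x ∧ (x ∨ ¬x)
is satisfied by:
  {x: False}


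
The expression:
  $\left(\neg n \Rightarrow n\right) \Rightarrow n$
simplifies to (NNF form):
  $\text{True}$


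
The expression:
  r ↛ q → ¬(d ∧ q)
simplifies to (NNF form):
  True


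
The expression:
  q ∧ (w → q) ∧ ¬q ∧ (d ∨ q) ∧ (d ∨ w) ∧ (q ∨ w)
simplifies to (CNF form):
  False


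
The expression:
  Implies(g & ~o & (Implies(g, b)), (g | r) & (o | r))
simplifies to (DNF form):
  o | r | ~b | ~g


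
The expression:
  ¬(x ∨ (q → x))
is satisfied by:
  {q: True, x: False}


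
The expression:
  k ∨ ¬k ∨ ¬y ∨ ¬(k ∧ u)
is always true.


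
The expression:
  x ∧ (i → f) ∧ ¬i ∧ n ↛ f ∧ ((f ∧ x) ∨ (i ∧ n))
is never true.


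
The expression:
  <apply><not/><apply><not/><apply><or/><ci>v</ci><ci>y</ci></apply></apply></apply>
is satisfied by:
  {y: True, v: True}
  {y: True, v: False}
  {v: True, y: False}


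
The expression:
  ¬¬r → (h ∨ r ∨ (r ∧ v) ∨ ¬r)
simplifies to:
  True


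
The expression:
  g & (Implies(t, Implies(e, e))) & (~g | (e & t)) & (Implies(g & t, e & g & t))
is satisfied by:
  {t: True, e: True, g: True}


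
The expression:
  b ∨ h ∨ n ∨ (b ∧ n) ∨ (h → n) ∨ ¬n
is always true.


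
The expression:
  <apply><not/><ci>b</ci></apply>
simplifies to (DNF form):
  <apply><not/><ci>b</ci></apply>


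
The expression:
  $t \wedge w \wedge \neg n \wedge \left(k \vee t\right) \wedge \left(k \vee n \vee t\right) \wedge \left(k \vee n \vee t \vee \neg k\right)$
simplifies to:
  $t \wedge w \wedge \neg n$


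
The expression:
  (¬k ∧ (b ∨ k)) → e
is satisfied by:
  {k: True, e: True, b: False}
  {k: True, e: False, b: False}
  {e: True, k: False, b: False}
  {k: False, e: False, b: False}
  {b: True, k: True, e: True}
  {b: True, k: True, e: False}
  {b: True, e: True, k: False}


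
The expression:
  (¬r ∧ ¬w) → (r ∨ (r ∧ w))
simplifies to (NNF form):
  r ∨ w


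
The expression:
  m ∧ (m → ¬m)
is never true.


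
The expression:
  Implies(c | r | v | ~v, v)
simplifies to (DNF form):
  v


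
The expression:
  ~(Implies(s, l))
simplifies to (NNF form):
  s & ~l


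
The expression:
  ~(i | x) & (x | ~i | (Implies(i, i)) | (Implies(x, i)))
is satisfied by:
  {x: False, i: False}


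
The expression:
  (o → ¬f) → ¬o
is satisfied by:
  {f: True, o: False}
  {o: False, f: False}
  {o: True, f: True}


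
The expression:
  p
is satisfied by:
  {p: True}


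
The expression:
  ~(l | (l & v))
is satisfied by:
  {l: False}


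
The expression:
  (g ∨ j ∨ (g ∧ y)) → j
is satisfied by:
  {j: True, g: False}
  {g: False, j: False}
  {g: True, j: True}


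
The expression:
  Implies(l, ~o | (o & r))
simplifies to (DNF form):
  r | ~l | ~o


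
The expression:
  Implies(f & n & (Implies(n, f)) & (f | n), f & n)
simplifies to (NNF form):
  True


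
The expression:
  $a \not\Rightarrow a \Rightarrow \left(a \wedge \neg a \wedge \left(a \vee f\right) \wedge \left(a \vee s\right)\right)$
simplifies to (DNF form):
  $\text{True}$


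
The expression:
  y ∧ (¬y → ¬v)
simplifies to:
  y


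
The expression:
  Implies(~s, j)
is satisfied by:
  {s: True, j: True}
  {s: True, j: False}
  {j: True, s: False}


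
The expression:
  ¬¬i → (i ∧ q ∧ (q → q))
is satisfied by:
  {q: True, i: False}
  {i: False, q: False}
  {i: True, q: True}


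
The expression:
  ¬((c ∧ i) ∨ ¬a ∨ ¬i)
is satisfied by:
  {i: True, a: True, c: False}


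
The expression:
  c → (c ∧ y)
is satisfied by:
  {y: True, c: False}
  {c: False, y: False}
  {c: True, y: True}


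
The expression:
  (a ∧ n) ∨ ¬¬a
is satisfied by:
  {a: True}


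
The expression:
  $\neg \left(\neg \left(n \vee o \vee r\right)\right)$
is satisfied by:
  {r: True, n: True, o: True}
  {r: True, n: True, o: False}
  {r: True, o: True, n: False}
  {r: True, o: False, n: False}
  {n: True, o: True, r: False}
  {n: True, o: False, r: False}
  {o: True, n: False, r: False}


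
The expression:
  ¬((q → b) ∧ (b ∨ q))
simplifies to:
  ¬b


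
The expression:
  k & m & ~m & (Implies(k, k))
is never true.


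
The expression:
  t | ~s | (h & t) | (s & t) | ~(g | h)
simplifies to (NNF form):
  t | ~s | (~g & ~h)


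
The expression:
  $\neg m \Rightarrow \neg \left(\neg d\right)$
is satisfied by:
  {d: True, m: True}
  {d: True, m: False}
  {m: True, d: False}


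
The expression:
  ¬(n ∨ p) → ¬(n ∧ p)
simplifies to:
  True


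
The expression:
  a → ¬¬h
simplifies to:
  h ∨ ¬a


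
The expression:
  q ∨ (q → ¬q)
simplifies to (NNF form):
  True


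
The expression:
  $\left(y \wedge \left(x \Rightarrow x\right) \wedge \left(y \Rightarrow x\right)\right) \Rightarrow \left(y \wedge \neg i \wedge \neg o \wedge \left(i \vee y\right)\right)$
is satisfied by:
  {o: False, y: False, x: False, i: False}
  {i: True, o: False, y: False, x: False}
  {o: True, i: False, y: False, x: False}
  {i: True, o: True, y: False, x: False}
  {x: True, i: False, o: False, y: False}
  {i: True, x: True, o: False, y: False}
  {x: True, o: True, i: False, y: False}
  {i: True, x: True, o: True, y: False}
  {y: True, x: False, o: False, i: False}
  {y: True, i: True, x: False, o: False}
  {y: True, o: True, x: False, i: False}
  {i: True, y: True, o: True, x: False}
  {y: True, x: True, i: False, o: False}
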